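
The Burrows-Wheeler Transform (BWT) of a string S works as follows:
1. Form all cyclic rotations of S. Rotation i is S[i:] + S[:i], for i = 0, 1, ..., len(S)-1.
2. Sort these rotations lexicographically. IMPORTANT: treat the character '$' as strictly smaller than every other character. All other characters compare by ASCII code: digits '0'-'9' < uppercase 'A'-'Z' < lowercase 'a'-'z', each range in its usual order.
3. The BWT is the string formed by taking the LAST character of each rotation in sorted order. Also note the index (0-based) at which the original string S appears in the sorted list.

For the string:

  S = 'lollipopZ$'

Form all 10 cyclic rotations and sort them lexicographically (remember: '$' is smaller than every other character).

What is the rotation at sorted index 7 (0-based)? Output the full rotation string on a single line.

Answer: opZ$lollip

Derivation:
All 10 rotations (rotation i = S[i:]+S[:i]):
  rot[0] = lollipopZ$
  rot[1] = ollipopZ$l
  rot[2] = llipopZ$lo
  rot[3] = lipopZ$lol
  rot[4] = ipopZ$loll
  rot[5] = popZ$lolli
  rot[6] = opZ$lollip
  rot[7] = pZ$lollipo
  rot[8] = Z$lollipop
  rot[9] = $lollipopZ
Sorted (with $ < everything):
  sorted[0] = $lollipopZ
  sorted[1] = Z$lollipop
  sorted[2] = ipopZ$loll
  sorted[3] = lipopZ$lol
  sorted[4] = llipopZ$lo
  sorted[5] = lollipopZ$
  sorted[6] = ollipopZ$l
  sorted[7] = opZ$lollip
  sorted[8] = pZ$lollipo
  sorted[9] = popZ$lolli
sorted[7] = opZ$lollip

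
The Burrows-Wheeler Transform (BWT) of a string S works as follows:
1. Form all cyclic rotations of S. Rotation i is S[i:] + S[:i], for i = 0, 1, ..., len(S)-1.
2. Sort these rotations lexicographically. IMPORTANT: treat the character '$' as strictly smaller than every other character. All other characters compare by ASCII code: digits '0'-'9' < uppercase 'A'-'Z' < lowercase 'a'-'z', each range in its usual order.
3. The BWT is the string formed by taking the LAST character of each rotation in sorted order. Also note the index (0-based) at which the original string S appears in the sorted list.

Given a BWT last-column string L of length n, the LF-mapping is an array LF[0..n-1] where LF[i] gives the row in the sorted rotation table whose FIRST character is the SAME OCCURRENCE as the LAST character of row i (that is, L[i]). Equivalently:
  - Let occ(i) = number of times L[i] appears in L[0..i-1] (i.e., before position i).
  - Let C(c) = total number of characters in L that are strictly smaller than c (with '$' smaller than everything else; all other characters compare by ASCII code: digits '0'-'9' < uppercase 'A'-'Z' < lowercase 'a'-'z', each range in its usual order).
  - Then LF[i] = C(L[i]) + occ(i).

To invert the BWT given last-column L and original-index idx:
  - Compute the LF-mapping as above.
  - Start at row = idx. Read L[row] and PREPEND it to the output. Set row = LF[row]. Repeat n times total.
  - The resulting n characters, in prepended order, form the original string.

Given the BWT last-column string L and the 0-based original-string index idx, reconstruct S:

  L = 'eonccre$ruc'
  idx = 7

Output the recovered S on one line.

LF mapping: 4 7 6 1 2 8 5 0 9 10 3
Walk LF starting at row 7, prepending L[row]:
  step 1: row=7, L[7]='$', prepend. Next row=LF[7]=0
  step 2: row=0, L[0]='e', prepend. Next row=LF[0]=4
  step 3: row=4, L[4]='c', prepend. Next row=LF[4]=2
  step 4: row=2, L[2]='n', prepend. Next row=LF[2]=6
  step 5: row=6, L[6]='e', prepend. Next row=LF[6]=5
  step 6: row=5, L[5]='r', prepend. Next row=LF[5]=8
  step 7: row=8, L[8]='r', prepend. Next row=LF[8]=9
  step 8: row=9, L[9]='u', prepend. Next row=LF[9]=10
  step 9: row=10, L[10]='c', prepend. Next row=LF[10]=3
  step 10: row=3, L[3]='c', prepend. Next row=LF[3]=1
  step 11: row=1, L[1]='o', prepend. Next row=LF[1]=7
Reversed output: occurrence$

Answer: occurrence$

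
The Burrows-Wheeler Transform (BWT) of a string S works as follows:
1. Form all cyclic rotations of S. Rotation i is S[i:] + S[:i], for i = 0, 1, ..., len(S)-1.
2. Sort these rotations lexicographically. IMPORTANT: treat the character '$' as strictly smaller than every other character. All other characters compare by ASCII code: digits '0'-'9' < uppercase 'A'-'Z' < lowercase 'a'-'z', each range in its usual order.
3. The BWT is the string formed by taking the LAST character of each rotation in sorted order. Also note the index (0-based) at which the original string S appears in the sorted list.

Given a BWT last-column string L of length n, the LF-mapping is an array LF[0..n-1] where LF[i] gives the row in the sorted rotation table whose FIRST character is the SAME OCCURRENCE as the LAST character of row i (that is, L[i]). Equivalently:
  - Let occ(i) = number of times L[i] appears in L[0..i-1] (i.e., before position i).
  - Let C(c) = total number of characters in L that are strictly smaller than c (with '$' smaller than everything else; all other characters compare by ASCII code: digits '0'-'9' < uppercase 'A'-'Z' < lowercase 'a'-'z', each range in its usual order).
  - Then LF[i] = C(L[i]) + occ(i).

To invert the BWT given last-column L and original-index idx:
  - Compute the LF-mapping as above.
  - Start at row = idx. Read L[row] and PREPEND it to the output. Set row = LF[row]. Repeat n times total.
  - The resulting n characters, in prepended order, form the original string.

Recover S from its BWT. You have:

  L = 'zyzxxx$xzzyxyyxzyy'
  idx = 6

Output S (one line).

LF mapping: 13 7 14 1 2 3 0 4 15 16 8 5 9 10 6 17 11 12
Walk LF starting at row 6, prepending L[row]:
  step 1: row=6, L[6]='$', prepend. Next row=LF[6]=0
  step 2: row=0, L[0]='z', prepend. Next row=LF[0]=13
  step 3: row=13, L[13]='y', prepend. Next row=LF[13]=10
  step 4: row=10, L[10]='y', prepend. Next row=LF[10]=8
  step 5: row=8, L[8]='z', prepend. Next row=LF[8]=15
  step 6: row=15, L[15]='z', prepend. Next row=LF[15]=17
  step 7: row=17, L[17]='y', prepend. Next row=LF[17]=12
  step 8: row=12, L[12]='y', prepend. Next row=LF[12]=9
  step 9: row=9, L[9]='z', prepend. Next row=LF[9]=16
  step 10: row=16, L[16]='y', prepend. Next row=LF[16]=11
  step 11: row=11, L[11]='x', prepend. Next row=LF[11]=5
  step 12: row=5, L[5]='x', prepend. Next row=LF[5]=3
  step 13: row=3, L[3]='x', prepend. Next row=LF[3]=1
  step 14: row=1, L[1]='y', prepend. Next row=LF[1]=7
  step 15: row=7, L[7]='x', prepend. Next row=LF[7]=4
  step 16: row=4, L[4]='x', prepend. Next row=LF[4]=2
  step 17: row=2, L[2]='z', prepend. Next row=LF[2]=14
  step 18: row=14, L[14]='x', prepend. Next row=LF[14]=6
Reversed output: xzxxyxxxyzyyzzyyz$

Answer: xzxxyxxxyzyyzzyyz$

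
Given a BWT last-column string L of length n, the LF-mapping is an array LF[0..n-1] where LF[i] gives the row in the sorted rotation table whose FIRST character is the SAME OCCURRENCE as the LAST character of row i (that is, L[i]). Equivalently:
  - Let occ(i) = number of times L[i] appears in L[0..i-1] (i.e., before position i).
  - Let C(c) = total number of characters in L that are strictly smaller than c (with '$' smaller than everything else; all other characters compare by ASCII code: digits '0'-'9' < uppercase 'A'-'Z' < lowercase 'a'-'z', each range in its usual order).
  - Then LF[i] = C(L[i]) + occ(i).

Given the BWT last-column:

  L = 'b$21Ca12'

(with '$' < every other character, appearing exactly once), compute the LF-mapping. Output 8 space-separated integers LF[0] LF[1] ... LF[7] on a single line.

Char counts: '$':1, '1':2, '2':2, 'C':1, 'a':1, 'b':1
C (first-col start): C('$')=0, C('1')=1, C('2')=3, C('C')=5, C('a')=6, C('b')=7
L[0]='b': occ=0, LF[0]=C('b')+0=7+0=7
L[1]='$': occ=0, LF[1]=C('$')+0=0+0=0
L[2]='2': occ=0, LF[2]=C('2')+0=3+0=3
L[3]='1': occ=0, LF[3]=C('1')+0=1+0=1
L[4]='C': occ=0, LF[4]=C('C')+0=5+0=5
L[5]='a': occ=0, LF[5]=C('a')+0=6+0=6
L[6]='1': occ=1, LF[6]=C('1')+1=1+1=2
L[7]='2': occ=1, LF[7]=C('2')+1=3+1=4

Answer: 7 0 3 1 5 6 2 4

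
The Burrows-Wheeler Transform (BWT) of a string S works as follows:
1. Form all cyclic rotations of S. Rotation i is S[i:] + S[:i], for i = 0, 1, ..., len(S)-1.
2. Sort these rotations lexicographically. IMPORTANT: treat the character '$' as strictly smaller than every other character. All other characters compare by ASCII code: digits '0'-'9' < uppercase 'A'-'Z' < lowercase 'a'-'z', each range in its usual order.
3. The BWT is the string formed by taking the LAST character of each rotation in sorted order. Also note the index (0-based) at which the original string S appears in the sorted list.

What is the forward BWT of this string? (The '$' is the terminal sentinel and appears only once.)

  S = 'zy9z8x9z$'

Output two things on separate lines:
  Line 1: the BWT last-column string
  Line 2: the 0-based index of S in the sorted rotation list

All 9 rotations (rotation i = S[i:]+S[:i]):
  rot[0] = zy9z8x9z$
  rot[1] = y9z8x9z$z
  rot[2] = 9z8x9z$zy
  rot[3] = z8x9z$zy9
  rot[4] = 8x9z$zy9z
  rot[5] = x9z$zy9z8
  rot[6] = 9z$zy9z8x
  rot[7] = z$zy9z8x9
  rot[8] = $zy9z8x9z
Sorted (with $ < everything):
  sorted[0] = $zy9z8x9z  (last char: 'z')
  sorted[1] = 8x9z$zy9z  (last char: 'z')
  sorted[2] = 9z$zy9z8x  (last char: 'x')
  sorted[3] = 9z8x9z$zy  (last char: 'y')
  sorted[4] = x9z$zy9z8  (last char: '8')
  sorted[5] = y9z8x9z$z  (last char: 'z')
  sorted[6] = z$zy9z8x9  (last char: '9')
  sorted[7] = z8x9z$zy9  (last char: '9')
  sorted[8] = zy9z8x9z$  (last char: '$')
Last column: zzxy8z99$
Original string S is at sorted index 8

Answer: zzxy8z99$
8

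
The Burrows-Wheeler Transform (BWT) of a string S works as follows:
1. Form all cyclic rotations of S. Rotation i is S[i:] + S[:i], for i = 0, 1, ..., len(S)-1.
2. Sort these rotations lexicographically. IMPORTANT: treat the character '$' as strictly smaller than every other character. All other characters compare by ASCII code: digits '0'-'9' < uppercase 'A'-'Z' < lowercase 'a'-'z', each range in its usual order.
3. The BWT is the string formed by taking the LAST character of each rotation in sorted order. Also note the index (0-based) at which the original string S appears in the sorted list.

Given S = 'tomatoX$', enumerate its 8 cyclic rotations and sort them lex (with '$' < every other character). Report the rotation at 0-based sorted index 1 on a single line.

All 8 rotations (rotation i = S[i:]+S[:i]):
  rot[0] = tomatoX$
  rot[1] = omatoX$t
  rot[2] = matoX$to
  rot[3] = atoX$tom
  rot[4] = toX$toma
  rot[5] = oX$tomat
  rot[6] = X$tomato
  rot[7] = $tomatoX
Sorted (with $ < everything):
  sorted[0] = $tomatoX
  sorted[1] = X$tomato
  sorted[2] = atoX$tom
  sorted[3] = matoX$to
  sorted[4] = oX$tomat
  sorted[5] = omatoX$t
  sorted[6] = toX$toma
  sorted[7] = tomatoX$
sorted[1] = X$tomato

Answer: X$tomato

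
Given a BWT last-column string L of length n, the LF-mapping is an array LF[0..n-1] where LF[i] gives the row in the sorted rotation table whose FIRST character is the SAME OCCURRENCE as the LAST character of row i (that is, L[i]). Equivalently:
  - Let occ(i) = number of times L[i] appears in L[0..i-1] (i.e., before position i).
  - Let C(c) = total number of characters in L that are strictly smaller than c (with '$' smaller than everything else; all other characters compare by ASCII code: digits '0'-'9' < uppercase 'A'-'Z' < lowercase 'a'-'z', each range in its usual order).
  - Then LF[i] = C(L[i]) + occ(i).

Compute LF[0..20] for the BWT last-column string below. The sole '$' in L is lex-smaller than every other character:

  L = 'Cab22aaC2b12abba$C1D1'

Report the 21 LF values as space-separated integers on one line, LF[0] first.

Answer: 8 12 17 4 5 13 14 9 6 18 1 7 15 19 20 16 0 10 2 11 3

Derivation:
Char counts: '$':1, '1':3, '2':4, 'C':3, 'D':1, 'a':5, 'b':4
C (first-col start): C('$')=0, C('1')=1, C('2')=4, C('C')=8, C('D')=11, C('a')=12, C('b')=17
L[0]='C': occ=0, LF[0]=C('C')+0=8+0=8
L[1]='a': occ=0, LF[1]=C('a')+0=12+0=12
L[2]='b': occ=0, LF[2]=C('b')+0=17+0=17
L[3]='2': occ=0, LF[3]=C('2')+0=4+0=4
L[4]='2': occ=1, LF[4]=C('2')+1=4+1=5
L[5]='a': occ=1, LF[5]=C('a')+1=12+1=13
L[6]='a': occ=2, LF[6]=C('a')+2=12+2=14
L[7]='C': occ=1, LF[7]=C('C')+1=8+1=9
L[8]='2': occ=2, LF[8]=C('2')+2=4+2=6
L[9]='b': occ=1, LF[9]=C('b')+1=17+1=18
L[10]='1': occ=0, LF[10]=C('1')+0=1+0=1
L[11]='2': occ=3, LF[11]=C('2')+3=4+3=7
L[12]='a': occ=3, LF[12]=C('a')+3=12+3=15
L[13]='b': occ=2, LF[13]=C('b')+2=17+2=19
L[14]='b': occ=3, LF[14]=C('b')+3=17+3=20
L[15]='a': occ=4, LF[15]=C('a')+4=12+4=16
L[16]='$': occ=0, LF[16]=C('$')+0=0+0=0
L[17]='C': occ=2, LF[17]=C('C')+2=8+2=10
L[18]='1': occ=1, LF[18]=C('1')+1=1+1=2
L[19]='D': occ=0, LF[19]=C('D')+0=11+0=11
L[20]='1': occ=2, LF[20]=C('1')+2=1+2=3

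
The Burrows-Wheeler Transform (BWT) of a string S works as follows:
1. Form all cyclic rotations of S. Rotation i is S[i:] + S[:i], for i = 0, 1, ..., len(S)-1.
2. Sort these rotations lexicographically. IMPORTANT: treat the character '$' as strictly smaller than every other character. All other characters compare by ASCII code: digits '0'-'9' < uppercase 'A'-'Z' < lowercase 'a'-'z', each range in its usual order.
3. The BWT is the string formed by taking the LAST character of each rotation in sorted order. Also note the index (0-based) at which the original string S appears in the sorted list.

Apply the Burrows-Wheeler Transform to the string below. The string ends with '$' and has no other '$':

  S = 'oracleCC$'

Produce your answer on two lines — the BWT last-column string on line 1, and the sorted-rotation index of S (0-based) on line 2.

Answer: CCeralc$o
7

Derivation:
All 9 rotations (rotation i = S[i:]+S[:i]):
  rot[0] = oracleCC$
  rot[1] = racleCC$o
  rot[2] = acleCC$or
  rot[3] = cleCC$ora
  rot[4] = leCC$orac
  rot[5] = eCC$oracl
  rot[6] = CC$oracle
  rot[7] = C$oracleC
  rot[8] = $oracleCC
Sorted (with $ < everything):
  sorted[0] = $oracleCC  (last char: 'C')
  sorted[1] = C$oracleC  (last char: 'C')
  sorted[2] = CC$oracle  (last char: 'e')
  sorted[3] = acleCC$or  (last char: 'r')
  sorted[4] = cleCC$ora  (last char: 'a')
  sorted[5] = eCC$oracl  (last char: 'l')
  sorted[6] = leCC$orac  (last char: 'c')
  sorted[7] = oracleCC$  (last char: '$')
  sorted[8] = racleCC$o  (last char: 'o')
Last column: CCeralc$o
Original string S is at sorted index 7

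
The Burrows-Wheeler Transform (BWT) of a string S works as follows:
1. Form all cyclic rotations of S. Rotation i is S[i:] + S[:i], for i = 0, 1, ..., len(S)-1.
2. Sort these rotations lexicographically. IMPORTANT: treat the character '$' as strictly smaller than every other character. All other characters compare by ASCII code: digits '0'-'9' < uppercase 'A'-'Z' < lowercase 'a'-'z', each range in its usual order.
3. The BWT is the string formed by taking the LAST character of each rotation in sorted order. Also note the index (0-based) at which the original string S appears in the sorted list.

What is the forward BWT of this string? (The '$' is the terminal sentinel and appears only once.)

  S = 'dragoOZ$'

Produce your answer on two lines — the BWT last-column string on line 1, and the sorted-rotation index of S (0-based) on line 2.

All 8 rotations (rotation i = S[i:]+S[:i]):
  rot[0] = dragoOZ$
  rot[1] = ragoOZ$d
  rot[2] = agoOZ$dr
  rot[3] = goOZ$dra
  rot[4] = oOZ$drag
  rot[5] = OZ$drago
  rot[6] = Z$dragoO
  rot[7] = $dragoOZ
Sorted (with $ < everything):
  sorted[0] = $dragoOZ  (last char: 'Z')
  sorted[1] = OZ$drago  (last char: 'o')
  sorted[2] = Z$dragoO  (last char: 'O')
  sorted[3] = agoOZ$dr  (last char: 'r')
  sorted[4] = dragoOZ$  (last char: '$')
  sorted[5] = goOZ$dra  (last char: 'a')
  sorted[6] = oOZ$drag  (last char: 'g')
  sorted[7] = ragoOZ$d  (last char: 'd')
Last column: ZoOr$agd
Original string S is at sorted index 4

Answer: ZoOr$agd
4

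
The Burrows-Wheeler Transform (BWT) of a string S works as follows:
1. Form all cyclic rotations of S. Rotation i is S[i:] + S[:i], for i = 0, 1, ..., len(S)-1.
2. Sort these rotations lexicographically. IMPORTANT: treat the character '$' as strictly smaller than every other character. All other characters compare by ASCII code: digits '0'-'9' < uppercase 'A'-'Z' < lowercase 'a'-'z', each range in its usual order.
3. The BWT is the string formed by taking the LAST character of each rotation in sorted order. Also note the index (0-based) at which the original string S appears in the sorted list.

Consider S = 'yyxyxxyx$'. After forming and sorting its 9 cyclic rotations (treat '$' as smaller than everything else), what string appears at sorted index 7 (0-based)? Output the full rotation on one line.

All 9 rotations (rotation i = S[i:]+S[:i]):
  rot[0] = yyxyxxyx$
  rot[1] = yxyxxyx$y
  rot[2] = xyxxyx$yy
  rot[3] = yxxyx$yyx
  rot[4] = xxyx$yyxy
  rot[5] = xyx$yyxyx
  rot[6] = yx$yyxyxx
  rot[7] = x$yyxyxxy
  rot[8] = $yyxyxxyx
Sorted (with $ < everything):
  sorted[0] = $yyxyxxyx
  sorted[1] = x$yyxyxxy
  sorted[2] = xxyx$yyxy
  sorted[3] = xyx$yyxyx
  sorted[4] = xyxxyx$yy
  sorted[5] = yx$yyxyxx
  sorted[6] = yxxyx$yyx
  sorted[7] = yxyxxyx$y
  sorted[8] = yyxyxxyx$
sorted[7] = yxyxxyx$y

Answer: yxyxxyx$y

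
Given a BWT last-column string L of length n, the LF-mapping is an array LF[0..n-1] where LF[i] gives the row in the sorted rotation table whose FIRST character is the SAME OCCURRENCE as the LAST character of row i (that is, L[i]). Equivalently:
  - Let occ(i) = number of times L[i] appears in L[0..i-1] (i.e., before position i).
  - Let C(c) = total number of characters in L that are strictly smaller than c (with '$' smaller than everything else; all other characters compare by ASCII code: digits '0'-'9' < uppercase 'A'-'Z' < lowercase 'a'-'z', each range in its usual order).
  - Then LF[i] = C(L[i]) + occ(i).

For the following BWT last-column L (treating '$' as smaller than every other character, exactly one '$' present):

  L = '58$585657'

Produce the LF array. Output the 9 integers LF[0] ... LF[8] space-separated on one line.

Char counts: '$':1, '5':4, '6':1, '7':1, '8':2
C (first-col start): C('$')=0, C('5')=1, C('6')=5, C('7')=6, C('8')=7
L[0]='5': occ=0, LF[0]=C('5')+0=1+0=1
L[1]='8': occ=0, LF[1]=C('8')+0=7+0=7
L[2]='$': occ=0, LF[2]=C('$')+0=0+0=0
L[3]='5': occ=1, LF[3]=C('5')+1=1+1=2
L[4]='8': occ=1, LF[4]=C('8')+1=7+1=8
L[5]='5': occ=2, LF[5]=C('5')+2=1+2=3
L[6]='6': occ=0, LF[6]=C('6')+0=5+0=5
L[7]='5': occ=3, LF[7]=C('5')+3=1+3=4
L[8]='7': occ=0, LF[8]=C('7')+0=6+0=6

Answer: 1 7 0 2 8 3 5 4 6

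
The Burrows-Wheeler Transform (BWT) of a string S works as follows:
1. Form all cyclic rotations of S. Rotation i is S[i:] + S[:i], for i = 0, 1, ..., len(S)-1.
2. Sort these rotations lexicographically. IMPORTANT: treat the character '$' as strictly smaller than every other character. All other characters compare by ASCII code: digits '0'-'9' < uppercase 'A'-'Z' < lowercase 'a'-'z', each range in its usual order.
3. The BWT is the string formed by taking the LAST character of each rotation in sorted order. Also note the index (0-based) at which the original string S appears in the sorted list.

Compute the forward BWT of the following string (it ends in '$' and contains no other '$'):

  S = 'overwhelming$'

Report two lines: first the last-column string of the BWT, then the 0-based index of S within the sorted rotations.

Answer: ghvnwmeli$eor
9

Derivation:
All 13 rotations (rotation i = S[i:]+S[:i]):
  rot[0] = overwhelming$
  rot[1] = verwhelming$o
  rot[2] = erwhelming$ov
  rot[3] = rwhelming$ove
  rot[4] = whelming$over
  rot[5] = helming$overw
  rot[6] = elming$overwh
  rot[7] = lming$overwhe
  rot[8] = ming$overwhel
  rot[9] = ing$overwhelm
  rot[10] = ng$overwhelmi
  rot[11] = g$overwhelmin
  rot[12] = $overwhelming
Sorted (with $ < everything):
  sorted[0] = $overwhelming  (last char: 'g')
  sorted[1] = elming$overwh  (last char: 'h')
  sorted[2] = erwhelming$ov  (last char: 'v')
  sorted[3] = g$overwhelmin  (last char: 'n')
  sorted[4] = helming$overw  (last char: 'w')
  sorted[5] = ing$overwhelm  (last char: 'm')
  sorted[6] = lming$overwhe  (last char: 'e')
  sorted[7] = ming$overwhel  (last char: 'l')
  sorted[8] = ng$overwhelmi  (last char: 'i')
  sorted[9] = overwhelming$  (last char: '$')
  sorted[10] = rwhelming$ove  (last char: 'e')
  sorted[11] = verwhelming$o  (last char: 'o')
  sorted[12] = whelming$over  (last char: 'r')
Last column: ghvnwmeli$eor
Original string S is at sorted index 9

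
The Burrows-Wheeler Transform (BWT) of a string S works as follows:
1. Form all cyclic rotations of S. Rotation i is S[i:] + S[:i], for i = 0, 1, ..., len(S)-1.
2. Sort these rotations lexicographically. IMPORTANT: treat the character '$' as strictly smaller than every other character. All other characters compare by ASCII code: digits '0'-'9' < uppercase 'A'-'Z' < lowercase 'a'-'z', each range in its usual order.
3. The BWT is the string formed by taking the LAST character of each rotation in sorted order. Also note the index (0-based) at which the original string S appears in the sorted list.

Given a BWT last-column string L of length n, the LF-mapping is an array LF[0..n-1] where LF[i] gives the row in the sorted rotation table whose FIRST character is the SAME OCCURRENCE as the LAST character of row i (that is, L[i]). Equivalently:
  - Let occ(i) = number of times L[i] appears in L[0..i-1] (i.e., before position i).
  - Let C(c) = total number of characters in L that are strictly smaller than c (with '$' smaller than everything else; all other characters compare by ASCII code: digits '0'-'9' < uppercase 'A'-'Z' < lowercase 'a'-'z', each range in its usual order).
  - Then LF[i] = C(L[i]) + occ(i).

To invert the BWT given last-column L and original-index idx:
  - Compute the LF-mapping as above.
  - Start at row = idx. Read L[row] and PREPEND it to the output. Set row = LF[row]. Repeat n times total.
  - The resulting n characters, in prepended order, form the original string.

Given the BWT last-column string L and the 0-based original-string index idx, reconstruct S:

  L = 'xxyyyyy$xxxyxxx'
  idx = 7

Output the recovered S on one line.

LF mapping: 1 2 9 10 11 12 13 0 3 4 5 14 6 7 8
Walk LF starting at row 7, prepending L[row]:
  step 1: row=7, L[7]='$', prepend. Next row=LF[7]=0
  step 2: row=0, L[0]='x', prepend. Next row=LF[0]=1
  step 3: row=1, L[1]='x', prepend. Next row=LF[1]=2
  step 4: row=2, L[2]='y', prepend. Next row=LF[2]=9
  step 5: row=9, L[9]='x', prepend. Next row=LF[9]=4
  step 6: row=4, L[4]='y', prepend. Next row=LF[4]=11
  step 7: row=11, L[11]='y', prepend. Next row=LF[11]=14
  step 8: row=14, L[14]='x', prepend. Next row=LF[14]=8
  step 9: row=8, L[8]='x', prepend. Next row=LF[8]=3
  step 10: row=3, L[3]='y', prepend. Next row=LF[3]=10
  step 11: row=10, L[10]='x', prepend. Next row=LF[10]=5
  step 12: row=5, L[5]='y', prepend. Next row=LF[5]=12
  step 13: row=12, L[12]='x', prepend. Next row=LF[12]=6
  step 14: row=6, L[6]='y', prepend. Next row=LF[6]=13
  step 15: row=13, L[13]='x', prepend. Next row=LF[13]=7
Reversed output: xyxyxyxxyyxyxx$

Answer: xyxyxyxxyyxyxx$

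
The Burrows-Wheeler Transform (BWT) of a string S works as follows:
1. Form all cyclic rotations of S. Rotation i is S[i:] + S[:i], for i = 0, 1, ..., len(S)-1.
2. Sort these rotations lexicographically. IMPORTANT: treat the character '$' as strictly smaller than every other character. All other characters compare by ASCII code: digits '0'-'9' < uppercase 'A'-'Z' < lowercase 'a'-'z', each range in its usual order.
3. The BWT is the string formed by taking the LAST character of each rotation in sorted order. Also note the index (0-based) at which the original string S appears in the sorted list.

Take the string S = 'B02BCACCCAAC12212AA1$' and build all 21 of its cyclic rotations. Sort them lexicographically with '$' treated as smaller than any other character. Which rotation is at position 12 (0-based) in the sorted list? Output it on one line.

All 21 rotations (rotation i = S[i:]+S[:i]):
  rot[0] = B02BCACCCAAC12212AA1$
  rot[1] = 02BCACCCAAC12212AA1$B
  rot[2] = 2BCACCCAAC12212AA1$B0
  rot[3] = BCACCCAAC12212AA1$B02
  rot[4] = CACCCAAC12212AA1$B02B
  rot[5] = ACCCAAC12212AA1$B02BC
  rot[6] = CCCAAC12212AA1$B02BCA
  rot[7] = CCAAC12212AA1$B02BCAC
  rot[8] = CAAC12212AA1$B02BCACC
  rot[9] = AAC12212AA1$B02BCACCC
  rot[10] = AC12212AA1$B02BCACCCA
  rot[11] = C12212AA1$B02BCACCCAA
  rot[12] = 12212AA1$B02BCACCCAAC
  rot[13] = 2212AA1$B02BCACCCAAC1
  rot[14] = 212AA1$B02BCACCCAAC12
  rot[15] = 12AA1$B02BCACCCAAC122
  rot[16] = 2AA1$B02BCACCCAAC1221
  rot[17] = AA1$B02BCACCCAAC12212
  rot[18] = A1$B02BCACCCAAC12212A
  rot[19] = 1$B02BCACCCAAC12212AA
  rot[20] = $B02BCACCCAAC12212AA1
Sorted (with $ < everything):
  sorted[0] = $B02BCACCCAAC12212AA1
  sorted[1] = 02BCACCCAAC12212AA1$B
  sorted[2] = 1$B02BCACCCAAC12212AA
  sorted[3] = 12212AA1$B02BCACCCAAC
  sorted[4] = 12AA1$B02BCACCCAAC122
  sorted[5] = 212AA1$B02BCACCCAAC12
  sorted[6] = 2212AA1$B02BCACCCAAC1
  sorted[7] = 2AA1$B02BCACCCAAC1221
  sorted[8] = 2BCACCCAAC12212AA1$B0
  sorted[9] = A1$B02BCACCCAAC12212A
  sorted[10] = AA1$B02BCACCCAAC12212
  sorted[11] = AAC12212AA1$B02BCACCC
  sorted[12] = AC12212AA1$B02BCACCCA
  sorted[13] = ACCCAAC12212AA1$B02BC
  sorted[14] = B02BCACCCAAC12212AA1$
  sorted[15] = BCACCCAAC12212AA1$B02
  sorted[16] = C12212AA1$B02BCACCCAA
  sorted[17] = CAAC12212AA1$B02BCACC
  sorted[18] = CACCCAAC12212AA1$B02B
  sorted[19] = CCAAC12212AA1$B02BCAC
  sorted[20] = CCCAAC12212AA1$B02BCA
sorted[12] = AC12212AA1$B02BCACCCA

Answer: AC12212AA1$B02BCACCCA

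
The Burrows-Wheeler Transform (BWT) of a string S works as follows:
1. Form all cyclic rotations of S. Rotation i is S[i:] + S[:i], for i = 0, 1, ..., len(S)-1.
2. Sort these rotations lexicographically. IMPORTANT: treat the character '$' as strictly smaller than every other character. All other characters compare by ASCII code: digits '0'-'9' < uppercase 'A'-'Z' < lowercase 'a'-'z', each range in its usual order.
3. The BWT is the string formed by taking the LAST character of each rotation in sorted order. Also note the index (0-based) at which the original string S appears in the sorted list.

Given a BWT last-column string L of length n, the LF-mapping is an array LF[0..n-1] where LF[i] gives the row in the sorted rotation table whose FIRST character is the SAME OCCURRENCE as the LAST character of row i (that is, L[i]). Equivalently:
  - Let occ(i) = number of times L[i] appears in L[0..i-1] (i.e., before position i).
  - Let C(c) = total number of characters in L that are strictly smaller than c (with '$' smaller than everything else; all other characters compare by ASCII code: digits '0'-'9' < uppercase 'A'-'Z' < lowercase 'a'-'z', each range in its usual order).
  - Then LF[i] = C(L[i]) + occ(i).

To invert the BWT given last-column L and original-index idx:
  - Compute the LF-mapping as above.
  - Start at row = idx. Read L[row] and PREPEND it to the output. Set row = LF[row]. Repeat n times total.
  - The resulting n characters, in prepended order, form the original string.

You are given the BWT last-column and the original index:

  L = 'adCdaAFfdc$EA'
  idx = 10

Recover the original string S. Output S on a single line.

Answer: dCAfaEdcdAFa$

Derivation:
LF mapping: 6 9 3 10 7 1 5 12 11 8 0 4 2
Walk LF starting at row 10, prepending L[row]:
  step 1: row=10, L[10]='$', prepend. Next row=LF[10]=0
  step 2: row=0, L[0]='a', prepend. Next row=LF[0]=6
  step 3: row=6, L[6]='F', prepend. Next row=LF[6]=5
  step 4: row=5, L[5]='A', prepend. Next row=LF[5]=1
  step 5: row=1, L[1]='d', prepend. Next row=LF[1]=9
  step 6: row=9, L[9]='c', prepend. Next row=LF[9]=8
  step 7: row=8, L[8]='d', prepend. Next row=LF[8]=11
  step 8: row=11, L[11]='E', prepend. Next row=LF[11]=4
  step 9: row=4, L[4]='a', prepend. Next row=LF[4]=7
  step 10: row=7, L[7]='f', prepend. Next row=LF[7]=12
  step 11: row=12, L[12]='A', prepend. Next row=LF[12]=2
  step 12: row=2, L[2]='C', prepend. Next row=LF[2]=3
  step 13: row=3, L[3]='d', prepend. Next row=LF[3]=10
Reversed output: dCAfaEdcdAFa$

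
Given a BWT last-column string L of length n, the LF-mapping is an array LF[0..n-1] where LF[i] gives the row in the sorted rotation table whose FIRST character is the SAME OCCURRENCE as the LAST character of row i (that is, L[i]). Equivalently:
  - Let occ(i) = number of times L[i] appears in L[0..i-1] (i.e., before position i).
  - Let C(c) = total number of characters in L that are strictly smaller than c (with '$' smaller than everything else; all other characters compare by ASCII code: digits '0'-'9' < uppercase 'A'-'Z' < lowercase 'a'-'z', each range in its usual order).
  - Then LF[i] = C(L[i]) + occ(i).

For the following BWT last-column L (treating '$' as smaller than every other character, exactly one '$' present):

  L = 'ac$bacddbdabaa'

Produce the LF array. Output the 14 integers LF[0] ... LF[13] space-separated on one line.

Answer: 1 9 0 6 2 10 11 12 7 13 3 8 4 5

Derivation:
Char counts: '$':1, 'a':5, 'b':3, 'c':2, 'd':3
C (first-col start): C('$')=0, C('a')=1, C('b')=6, C('c')=9, C('d')=11
L[0]='a': occ=0, LF[0]=C('a')+0=1+0=1
L[1]='c': occ=0, LF[1]=C('c')+0=9+0=9
L[2]='$': occ=0, LF[2]=C('$')+0=0+0=0
L[3]='b': occ=0, LF[3]=C('b')+0=6+0=6
L[4]='a': occ=1, LF[4]=C('a')+1=1+1=2
L[5]='c': occ=1, LF[5]=C('c')+1=9+1=10
L[6]='d': occ=0, LF[6]=C('d')+0=11+0=11
L[7]='d': occ=1, LF[7]=C('d')+1=11+1=12
L[8]='b': occ=1, LF[8]=C('b')+1=6+1=7
L[9]='d': occ=2, LF[9]=C('d')+2=11+2=13
L[10]='a': occ=2, LF[10]=C('a')+2=1+2=3
L[11]='b': occ=2, LF[11]=C('b')+2=6+2=8
L[12]='a': occ=3, LF[12]=C('a')+3=1+3=4
L[13]='a': occ=4, LF[13]=C('a')+4=1+4=5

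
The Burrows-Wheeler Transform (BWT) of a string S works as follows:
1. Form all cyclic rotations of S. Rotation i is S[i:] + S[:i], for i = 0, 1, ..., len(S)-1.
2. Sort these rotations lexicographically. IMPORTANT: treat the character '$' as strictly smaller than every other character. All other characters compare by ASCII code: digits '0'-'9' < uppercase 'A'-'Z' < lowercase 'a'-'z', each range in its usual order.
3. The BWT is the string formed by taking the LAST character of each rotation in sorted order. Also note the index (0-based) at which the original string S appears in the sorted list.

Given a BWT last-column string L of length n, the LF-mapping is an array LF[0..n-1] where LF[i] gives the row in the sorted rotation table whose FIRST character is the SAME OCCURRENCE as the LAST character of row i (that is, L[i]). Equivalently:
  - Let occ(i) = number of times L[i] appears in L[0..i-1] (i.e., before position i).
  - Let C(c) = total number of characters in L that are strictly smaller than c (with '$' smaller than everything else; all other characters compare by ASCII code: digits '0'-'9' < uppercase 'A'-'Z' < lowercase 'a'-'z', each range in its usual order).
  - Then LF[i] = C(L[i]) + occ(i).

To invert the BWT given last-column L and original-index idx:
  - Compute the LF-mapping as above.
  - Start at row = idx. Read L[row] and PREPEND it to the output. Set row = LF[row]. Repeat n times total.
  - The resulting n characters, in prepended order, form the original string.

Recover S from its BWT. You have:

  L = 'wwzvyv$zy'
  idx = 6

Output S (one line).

LF mapping: 3 4 7 1 5 2 0 8 6
Walk LF starting at row 6, prepending L[row]:
  step 1: row=6, L[6]='$', prepend. Next row=LF[6]=0
  step 2: row=0, L[0]='w', prepend. Next row=LF[0]=3
  step 3: row=3, L[3]='v', prepend. Next row=LF[3]=1
  step 4: row=1, L[1]='w', prepend. Next row=LF[1]=4
  step 5: row=4, L[4]='y', prepend. Next row=LF[4]=5
  step 6: row=5, L[5]='v', prepend. Next row=LF[5]=2
  step 7: row=2, L[2]='z', prepend. Next row=LF[2]=7
  step 8: row=7, L[7]='z', prepend. Next row=LF[7]=8
  step 9: row=8, L[8]='y', prepend. Next row=LF[8]=6
Reversed output: yzzvywvw$

Answer: yzzvywvw$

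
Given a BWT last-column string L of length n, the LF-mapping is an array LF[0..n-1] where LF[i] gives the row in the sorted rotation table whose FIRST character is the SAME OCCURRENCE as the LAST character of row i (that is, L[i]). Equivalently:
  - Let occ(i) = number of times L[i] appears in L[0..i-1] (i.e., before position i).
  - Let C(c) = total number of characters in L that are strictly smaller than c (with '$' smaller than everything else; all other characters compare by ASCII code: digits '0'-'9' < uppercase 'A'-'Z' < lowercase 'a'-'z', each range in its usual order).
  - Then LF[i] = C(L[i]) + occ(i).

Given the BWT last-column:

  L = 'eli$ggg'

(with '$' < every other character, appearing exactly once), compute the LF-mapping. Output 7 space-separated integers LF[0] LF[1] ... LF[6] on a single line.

Char counts: '$':1, 'e':1, 'g':3, 'i':1, 'l':1
C (first-col start): C('$')=0, C('e')=1, C('g')=2, C('i')=5, C('l')=6
L[0]='e': occ=0, LF[0]=C('e')+0=1+0=1
L[1]='l': occ=0, LF[1]=C('l')+0=6+0=6
L[2]='i': occ=0, LF[2]=C('i')+0=5+0=5
L[3]='$': occ=0, LF[3]=C('$')+0=0+0=0
L[4]='g': occ=0, LF[4]=C('g')+0=2+0=2
L[5]='g': occ=1, LF[5]=C('g')+1=2+1=3
L[6]='g': occ=2, LF[6]=C('g')+2=2+2=4

Answer: 1 6 5 0 2 3 4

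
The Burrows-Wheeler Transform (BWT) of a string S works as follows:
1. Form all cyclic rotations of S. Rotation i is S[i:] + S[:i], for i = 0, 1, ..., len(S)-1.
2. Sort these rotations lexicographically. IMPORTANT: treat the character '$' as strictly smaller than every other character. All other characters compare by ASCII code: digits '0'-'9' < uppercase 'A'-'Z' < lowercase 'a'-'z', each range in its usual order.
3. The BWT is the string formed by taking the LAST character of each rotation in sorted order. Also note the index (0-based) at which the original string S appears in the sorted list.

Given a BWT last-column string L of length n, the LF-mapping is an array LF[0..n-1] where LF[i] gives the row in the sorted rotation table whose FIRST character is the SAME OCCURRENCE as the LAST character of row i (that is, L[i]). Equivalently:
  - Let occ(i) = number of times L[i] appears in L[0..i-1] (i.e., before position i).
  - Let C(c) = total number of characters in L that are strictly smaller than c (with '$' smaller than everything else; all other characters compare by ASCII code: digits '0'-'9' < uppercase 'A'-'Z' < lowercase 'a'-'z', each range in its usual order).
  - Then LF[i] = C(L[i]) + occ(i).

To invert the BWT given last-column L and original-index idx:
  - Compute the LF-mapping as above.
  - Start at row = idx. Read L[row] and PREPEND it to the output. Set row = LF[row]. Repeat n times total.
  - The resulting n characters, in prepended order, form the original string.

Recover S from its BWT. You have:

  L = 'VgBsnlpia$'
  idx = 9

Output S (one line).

Answer: saplingBV$

Derivation:
LF mapping: 2 4 1 9 7 6 8 5 3 0
Walk LF starting at row 9, prepending L[row]:
  step 1: row=9, L[9]='$', prepend. Next row=LF[9]=0
  step 2: row=0, L[0]='V', prepend. Next row=LF[0]=2
  step 3: row=2, L[2]='B', prepend. Next row=LF[2]=1
  step 4: row=1, L[1]='g', prepend. Next row=LF[1]=4
  step 5: row=4, L[4]='n', prepend. Next row=LF[4]=7
  step 6: row=7, L[7]='i', prepend. Next row=LF[7]=5
  step 7: row=5, L[5]='l', prepend. Next row=LF[5]=6
  step 8: row=6, L[6]='p', prepend. Next row=LF[6]=8
  step 9: row=8, L[8]='a', prepend. Next row=LF[8]=3
  step 10: row=3, L[3]='s', prepend. Next row=LF[3]=9
Reversed output: saplingBV$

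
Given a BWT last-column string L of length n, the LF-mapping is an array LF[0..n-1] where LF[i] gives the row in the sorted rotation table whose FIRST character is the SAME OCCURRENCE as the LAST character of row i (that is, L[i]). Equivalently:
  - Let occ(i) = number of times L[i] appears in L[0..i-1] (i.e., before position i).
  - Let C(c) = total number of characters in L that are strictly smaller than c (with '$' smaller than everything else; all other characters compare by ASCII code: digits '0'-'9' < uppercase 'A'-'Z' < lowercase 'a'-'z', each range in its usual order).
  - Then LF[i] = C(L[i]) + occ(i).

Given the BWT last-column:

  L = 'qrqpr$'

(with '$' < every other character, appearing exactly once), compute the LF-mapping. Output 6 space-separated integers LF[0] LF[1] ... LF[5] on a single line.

Char counts: '$':1, 'p':1, 'q':2, 'r':2
C (first-col start): C('$')=0, C('p')=1, C('q')=2, C('r')=4
L[0]='q': occ=0, LF[0]=C('q')+0=2+0=2
L[1]='r': occ=0, LF[1]=C('r')+0=4+0=4
L[2]='q': occ=1, LF[2]=C('q')+1=2+1=3
L[3]='p': occ=0, LF[3]=C('p')+0=1+0=1
L[4]='r': occ=1, LF[4]=C('r')+1=4+1=5
L[5]='$': occ=0, LF[5]=C('$')+0=0+0=0

Answer: 2 4 3 1 5 0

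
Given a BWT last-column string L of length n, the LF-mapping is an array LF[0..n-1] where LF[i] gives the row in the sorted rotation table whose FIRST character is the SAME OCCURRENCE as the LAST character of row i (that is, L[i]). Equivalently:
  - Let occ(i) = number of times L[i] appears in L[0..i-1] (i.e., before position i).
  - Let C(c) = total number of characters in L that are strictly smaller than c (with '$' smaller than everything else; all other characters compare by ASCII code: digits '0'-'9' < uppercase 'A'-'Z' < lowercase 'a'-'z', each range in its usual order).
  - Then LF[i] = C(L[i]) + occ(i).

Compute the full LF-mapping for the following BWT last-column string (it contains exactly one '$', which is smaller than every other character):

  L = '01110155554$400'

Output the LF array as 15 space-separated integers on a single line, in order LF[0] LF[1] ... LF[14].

Char counts: '$':1, '0':4, '1':4, '4':2, '5':4
C (first-col start): C('$')=0, C('0')=1, C('1')=5, C('4')=9, C('5')=11
L[0]='0': occ=0, LF[0]=C('0')+0=1+0=1
L[1]='1': occ=0, LF[1]=C('1')+0=5+0=5
L[2]='1': occ=1, LF[2]=C('1')+1=5+1=6
L[3]='1': occ=2, LF[3]=C('1')+2=5+2=7
L[4]='0': occ=1, LF[4]=C('0')+1=1+1=2
L[5]='1': occ=3, LF[5]=C('1')+3=5+3=8
L[6]='5': occ=0, LF[6]=C('5')+0=11+0=11
L[7]='5': occ=1, LF[7]=C('5')+1=11+1=12
L[8]='5': occ=2, LF[8]=C('5')+2=11+2=13
L[9]='5': occ=3, LF[9]=C('5')+3=11+3=14
L[10]='4': occ=0, LF[10]=C('4')+0=9+0=9
L[11]='$': occ=0, LF[11]=C('$')+0=0+0=0
L[12]='4': occ=1, LF[12]=C('4')+1=9+1=10
L[13]='0': occ=2, LF[13]=C('0')+2=1+2=3
L[14]='0': occ=3, LF[14]=C('0')+3=1+3=4

Answer: 1 5 6 7 2 8 11 12 13 14 9 0 10 3 4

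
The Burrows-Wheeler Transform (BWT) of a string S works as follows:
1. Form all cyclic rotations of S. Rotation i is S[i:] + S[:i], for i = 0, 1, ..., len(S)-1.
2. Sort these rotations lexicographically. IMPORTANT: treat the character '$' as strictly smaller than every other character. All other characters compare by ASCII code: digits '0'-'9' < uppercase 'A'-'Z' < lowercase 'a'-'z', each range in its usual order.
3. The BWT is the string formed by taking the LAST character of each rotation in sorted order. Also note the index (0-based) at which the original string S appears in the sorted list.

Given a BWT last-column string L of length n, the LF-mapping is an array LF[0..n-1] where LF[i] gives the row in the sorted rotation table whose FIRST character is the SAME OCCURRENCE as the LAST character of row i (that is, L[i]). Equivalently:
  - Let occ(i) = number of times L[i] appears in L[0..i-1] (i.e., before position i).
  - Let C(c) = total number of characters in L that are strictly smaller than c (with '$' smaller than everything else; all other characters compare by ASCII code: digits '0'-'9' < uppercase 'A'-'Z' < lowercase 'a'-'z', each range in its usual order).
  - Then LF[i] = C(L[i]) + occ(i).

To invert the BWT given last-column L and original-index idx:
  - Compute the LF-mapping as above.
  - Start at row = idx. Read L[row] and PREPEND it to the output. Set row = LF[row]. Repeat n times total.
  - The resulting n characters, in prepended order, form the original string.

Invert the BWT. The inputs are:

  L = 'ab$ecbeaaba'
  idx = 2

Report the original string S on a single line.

Answer: abeacaebba$

Derivation:
LF mapping: 1 5 0 9 8 6 10 2 3 7 4
Walk LF starting at row 2, prepending L[row]:
  step 1: row=2, L[2]='$', prepend. Next row=LF[2]=0
  step 2: row=0, L[0]='a', prepend. Next row=LF[0]=1
  step 3: row=1, L[1]='b', prepend. Next row=LF[1]=5
  step 4: row=5, L[5]='b', prepend. Next row=LF[5]=6
  step 5: row=6, L[6]='e', prepend. Next row=LF[6]=10
  step 6: row=10, L[10]='a', prepend. Next row=LF[10]=4
  step 7: row=4, L[4]='c', prepend. Next row=LF[4]=8
  step 8: row=8, L[8]='a', prepend. Next row=LF[8]=3
  step 9: row=3, L[3]='e', prepend. Next row=LF[3]=9
  step 10: row=9, L[9]='b', prepend. Next row=LF[9]=7
  step 11: row=7, L[7]='a', prepend. Next row=LF[7]=2
Reversed output: abeacaebba$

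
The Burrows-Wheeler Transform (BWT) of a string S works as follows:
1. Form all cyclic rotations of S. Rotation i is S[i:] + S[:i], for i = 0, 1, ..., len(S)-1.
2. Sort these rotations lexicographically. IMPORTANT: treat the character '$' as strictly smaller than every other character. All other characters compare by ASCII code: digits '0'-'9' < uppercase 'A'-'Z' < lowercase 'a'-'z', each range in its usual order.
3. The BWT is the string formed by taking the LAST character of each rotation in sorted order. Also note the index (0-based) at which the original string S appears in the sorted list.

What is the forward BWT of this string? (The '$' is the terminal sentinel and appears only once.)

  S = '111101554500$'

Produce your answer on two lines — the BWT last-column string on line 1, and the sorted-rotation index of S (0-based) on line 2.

Answer: 0051111$05451
7

Derivation:
All 13 rotations (rotation i = S[i:]+S[:i]):
  rot[0] = 111101554500$
  rot[1] = 11101554500$1
  rot[2] = 1101554500$11
  rot[3] = 101554500$111
  rot[4] = 01554500$1111
  rot[5] = 1554500$11110
  rot[6] = 554500$111101
  rot[7] = 54500$1111015
  rot[8] = 4500$11110155
  rot[9] = 500$111101554
  rot[10] = 00$1111015545
  rot[11] = 0$11110155450
  rot[12] = $111101554500
Sorted (with $ < everything):
  sorted[0] = $111101554500  (last char: '0')
  sorted[1] = 0$11110155450  (last char: '0')
  sorted[2] = 00$1111015545  (last char: '5')
  sorted[3] = 01554500$1111  (last char: '1')
  sorted[4] = 101554500$111  (last char: '1')
  sorted[5] = 1101554500$11  (last char: '1')
  sorted[6] = 11101554500$1  (last char: '1')
  sorted[7] = 111101554500$  (last char: '$')
  sorted[8] = 1554500$11110  (last char: '0')
  sorted[9] = 4500$11110155  (last char: '5')
  sorted[10] = 500$111101554  (last char: '4')
  sorted[11] = 54500$1111015  (last char: '5')
  sorted[12] = 554500$111101  (last char: '1')
Last column: 0051111$05451
Original string S is at sorted index 7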